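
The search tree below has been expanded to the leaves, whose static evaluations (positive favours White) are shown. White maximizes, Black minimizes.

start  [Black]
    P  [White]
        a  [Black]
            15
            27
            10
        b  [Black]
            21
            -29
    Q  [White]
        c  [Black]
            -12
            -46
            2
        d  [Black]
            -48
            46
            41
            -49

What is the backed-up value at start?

a (Black): min(15, 27, 10) = 10
b (Black): min(21, -29) = -29
P (White): max(10, -29) = 10
c (Black): min(-12, -46, 2) = -46
d (Black): min(-48, 46, 41, -49) = -49
Q (White): max(-46, -49) = -46
start (Black): min(10, -46) = -46

-46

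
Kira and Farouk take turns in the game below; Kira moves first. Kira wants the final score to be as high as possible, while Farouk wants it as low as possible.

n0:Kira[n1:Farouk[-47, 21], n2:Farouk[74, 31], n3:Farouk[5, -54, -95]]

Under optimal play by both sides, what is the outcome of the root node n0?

31

n1 (Farouk): min(-47, 21) = -47
n2 (Farouk): min(74, 31) = 31
n3 (Farouk): min(5, -54, -95) = -95
n0 (Kira): max(-47, 31, -95) = 31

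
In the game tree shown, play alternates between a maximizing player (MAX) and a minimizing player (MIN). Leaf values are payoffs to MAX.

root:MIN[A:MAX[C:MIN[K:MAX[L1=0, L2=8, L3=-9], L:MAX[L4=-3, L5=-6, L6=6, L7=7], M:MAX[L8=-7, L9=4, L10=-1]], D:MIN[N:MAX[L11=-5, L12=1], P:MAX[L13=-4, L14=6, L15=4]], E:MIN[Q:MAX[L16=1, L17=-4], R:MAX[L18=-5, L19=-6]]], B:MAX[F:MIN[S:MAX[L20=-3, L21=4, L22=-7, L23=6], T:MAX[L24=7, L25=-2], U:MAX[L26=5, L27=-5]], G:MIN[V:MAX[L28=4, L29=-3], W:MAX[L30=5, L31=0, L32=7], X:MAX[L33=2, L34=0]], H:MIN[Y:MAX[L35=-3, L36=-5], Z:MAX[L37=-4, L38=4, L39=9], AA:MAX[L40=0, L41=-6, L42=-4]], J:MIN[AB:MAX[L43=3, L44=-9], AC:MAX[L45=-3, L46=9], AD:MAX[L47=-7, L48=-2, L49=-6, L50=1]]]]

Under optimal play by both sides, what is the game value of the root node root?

4

K (MAX): max(0, 8, -9) = 8
L (MAX): max(-3, -6, 6, 7) = 7
M (MAX): max(-7, 4, -1) = 4
C (MIN): min(8, 7, 4) = 4
N (MAX): max(-5, 1) = 1
P (MAX): max(-4, 6, 4) = 6
D (MIN): min(1, 6) = 1
Q (MAX): max(1, -4) = 1
R (MAX): max(-5, -6) = -5
E (MIN): min(1, -5) = -5
A (MAX): max(4, 1, -5) = 4
S (MAX): max(-3, 4, -7, 6) = 6
T (MAX): max(7, -2) = 7
U (MAX): max(5, -5) = 5
F (MIN): min(6, 7, 5) = 5
V (MAX): max(4, -3) = 4
W (MAX): max(5, 0, 7) = 7
X (MAX): max(2, 0) = 2
G (MIN): min(4, 7, 2) = 2
Y (MAX): max(-3, -5) = -3
Z (MAX): max(-4, 4, 9) = 9
AA (MAX): max(0, -6, -4) = 0
H (MIN): min(-3, 9, 0) = -3
AB (MAX): max(3, -9) = 3
AC (MAX): max(-3, 9) = 9
AD (MAX): max(-7, -2, -6, 1) = 1
J (MIN): min(3, 9, 1) = 1
B (MAX): max(5, 2, -3, 1) = 5
root (MIN): min(4, 5) = 4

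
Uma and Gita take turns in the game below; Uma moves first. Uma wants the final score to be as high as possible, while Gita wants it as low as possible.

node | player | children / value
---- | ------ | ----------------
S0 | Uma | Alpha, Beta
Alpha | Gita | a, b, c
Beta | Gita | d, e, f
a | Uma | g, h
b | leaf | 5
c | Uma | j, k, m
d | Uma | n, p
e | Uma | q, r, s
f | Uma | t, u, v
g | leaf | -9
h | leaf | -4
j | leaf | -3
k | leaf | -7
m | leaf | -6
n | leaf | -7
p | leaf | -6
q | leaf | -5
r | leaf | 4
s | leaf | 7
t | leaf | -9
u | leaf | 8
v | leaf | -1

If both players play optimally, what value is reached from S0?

a (Uma): max(-9, -4) = -4
c (Uma): max(-3, -7, -6) = -3
Alpha (Gita): min(-4, 5, -3) = -4
d (Uma): max(-7, -6) = -6
e (Uma): max(-5, 4, 7) = 7
f (Uma): max(-9, 8, -1) = 8
Beta (Gita): min(-6, 7, 8) = -6
S0 (Uma): max(-4, -6) = -4

-4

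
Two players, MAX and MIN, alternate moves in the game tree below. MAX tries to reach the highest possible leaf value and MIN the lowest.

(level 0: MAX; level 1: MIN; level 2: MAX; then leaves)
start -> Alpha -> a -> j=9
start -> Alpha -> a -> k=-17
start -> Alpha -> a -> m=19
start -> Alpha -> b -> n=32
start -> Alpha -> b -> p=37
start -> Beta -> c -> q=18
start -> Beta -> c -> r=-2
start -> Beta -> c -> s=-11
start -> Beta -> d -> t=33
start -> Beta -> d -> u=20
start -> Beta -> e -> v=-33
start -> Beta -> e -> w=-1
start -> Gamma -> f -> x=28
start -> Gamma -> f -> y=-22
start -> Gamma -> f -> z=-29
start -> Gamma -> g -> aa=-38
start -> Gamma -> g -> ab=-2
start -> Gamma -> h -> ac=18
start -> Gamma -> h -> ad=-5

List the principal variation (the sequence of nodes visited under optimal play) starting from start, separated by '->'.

start -> Alpha -> a -> m

a (MAX): max(9, -17, 19) = 19
b (MAX): max(32, 37) = 37
Alpha (MIN): min(19, 37) = 19
c (MAX): max(18, -2, -11) = 18
d (MAX): max(33, 20) = 33
e (MAX): max(-33, -1) = -1
Beta (MIN): min(18, 33, -1) = -1
f (MAX): max(28, -22, -29) = 28
g (MAX): max(-38, -2) = -2
h (MAX): max(18, -5) = 18
Gamma (MIN): min(28, -2, 18) = -2
start (MAX): max(19, -1, -2) = 19
At start, MAX picks Alpha (highest: 19).
At Alpha, MIN picks a (lowest: 19).
At a, MAX picks m (highest: 19).
Terminal value 19.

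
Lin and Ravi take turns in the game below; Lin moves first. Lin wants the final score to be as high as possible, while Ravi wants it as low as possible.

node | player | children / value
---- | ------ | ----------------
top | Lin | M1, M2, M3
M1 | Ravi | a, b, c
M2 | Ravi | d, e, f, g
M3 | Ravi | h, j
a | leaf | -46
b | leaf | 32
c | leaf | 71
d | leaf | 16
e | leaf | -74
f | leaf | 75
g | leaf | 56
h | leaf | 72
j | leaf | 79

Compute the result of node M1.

-46

M1 (Ravi): min(-46, 32, 71) = -46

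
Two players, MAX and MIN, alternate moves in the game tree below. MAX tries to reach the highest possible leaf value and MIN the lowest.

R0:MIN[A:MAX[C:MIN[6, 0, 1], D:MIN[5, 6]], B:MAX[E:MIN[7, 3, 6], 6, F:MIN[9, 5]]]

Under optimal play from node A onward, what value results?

C (MIN): min(6, 0, 1) = 0
D (MIN): min(5, 6) = 5
A (MAX): max(0, 5) = 5

5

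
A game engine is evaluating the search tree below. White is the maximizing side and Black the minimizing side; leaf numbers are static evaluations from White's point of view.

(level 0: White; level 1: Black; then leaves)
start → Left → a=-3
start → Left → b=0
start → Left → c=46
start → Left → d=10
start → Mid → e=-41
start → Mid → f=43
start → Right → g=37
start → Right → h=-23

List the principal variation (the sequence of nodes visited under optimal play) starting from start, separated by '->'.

start -> Left -> a

Left (Black): min(-3, 0, 46, 10) = -3
Mid (Black): min(-41, 43) = -41
Right (Black): min(37, -23) = -23
start (White): max(-3, -41, -23) = -3
At start, White picks Left (highest: -3).
At Left, Black picks a (lowest: -3).
Terminal value -3.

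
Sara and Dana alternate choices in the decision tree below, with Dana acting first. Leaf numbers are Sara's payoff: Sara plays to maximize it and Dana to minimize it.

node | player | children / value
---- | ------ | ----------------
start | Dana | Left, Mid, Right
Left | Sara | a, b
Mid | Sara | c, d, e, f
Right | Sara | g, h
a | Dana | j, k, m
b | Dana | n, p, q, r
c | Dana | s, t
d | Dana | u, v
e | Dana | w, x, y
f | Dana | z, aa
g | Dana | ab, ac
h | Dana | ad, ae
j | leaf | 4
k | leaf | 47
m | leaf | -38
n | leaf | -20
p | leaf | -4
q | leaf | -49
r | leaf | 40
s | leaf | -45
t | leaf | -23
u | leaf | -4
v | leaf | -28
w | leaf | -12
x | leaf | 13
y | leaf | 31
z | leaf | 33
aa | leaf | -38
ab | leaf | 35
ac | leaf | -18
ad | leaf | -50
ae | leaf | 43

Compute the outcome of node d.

-28

d (Dana): min(-4, -28) = -28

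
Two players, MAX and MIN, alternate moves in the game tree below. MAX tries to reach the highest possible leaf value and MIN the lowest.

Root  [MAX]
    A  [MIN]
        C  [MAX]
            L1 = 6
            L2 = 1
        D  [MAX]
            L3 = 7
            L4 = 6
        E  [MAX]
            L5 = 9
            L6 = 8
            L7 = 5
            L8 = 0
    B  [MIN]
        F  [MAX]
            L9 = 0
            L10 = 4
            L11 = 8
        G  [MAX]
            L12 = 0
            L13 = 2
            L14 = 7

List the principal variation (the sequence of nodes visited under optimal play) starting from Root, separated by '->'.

C (MAX): max(6, 1) = 6
D (MAX): max(7, 6) = 7
E (MAX): max(9, 8, 5, 0) = 9
A (MIN): min(6, 7, 9) = 6
F (MAX): max(0, 4, 8) = 8
G (MAX): max(0, 2, 7) = 7
B (MIN): min(8, 7) = 7
Root (MAX): max(6, 7) = 7
At Root, MAX picks B (highest: 7).
At B, MIN picks G (lowest: 7).
At G, MAX picks L14 (highest: 7).
Terminal value 7.

Root -> B -> G -> L14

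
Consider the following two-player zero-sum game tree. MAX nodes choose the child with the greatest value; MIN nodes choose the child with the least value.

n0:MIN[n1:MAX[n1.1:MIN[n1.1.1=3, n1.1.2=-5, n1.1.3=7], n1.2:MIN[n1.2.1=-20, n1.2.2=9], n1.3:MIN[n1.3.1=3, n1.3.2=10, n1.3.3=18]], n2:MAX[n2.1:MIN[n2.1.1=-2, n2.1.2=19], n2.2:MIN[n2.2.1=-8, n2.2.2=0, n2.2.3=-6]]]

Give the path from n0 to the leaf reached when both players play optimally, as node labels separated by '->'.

n0 -> n2 -> n2.1 -> n2.1.1

n1.1 (MIN): min(3, -5, 7) = -5
n1.2 (MIN): min(-20, 9) = -20
n1.3 (MIN): min(3, 10, 18) = 3
n1 (MAX): max(-5, -20, 3) = 3
n2.1 (MIN): min(-2, 19) = -2
n2.2 (MIN): min(-8, 0, -6) = -8
n2 (MAX): max(-2, -8) = -2
n0 (MIN): min(3, -2) = -2
At n0, MIN picks n2 (lowest: -2).
At n2, MAX picks n2.1 (highest: -2).
At n2.1, MIN picks n2.1.1 (lowest: -2).
Terminal value -2.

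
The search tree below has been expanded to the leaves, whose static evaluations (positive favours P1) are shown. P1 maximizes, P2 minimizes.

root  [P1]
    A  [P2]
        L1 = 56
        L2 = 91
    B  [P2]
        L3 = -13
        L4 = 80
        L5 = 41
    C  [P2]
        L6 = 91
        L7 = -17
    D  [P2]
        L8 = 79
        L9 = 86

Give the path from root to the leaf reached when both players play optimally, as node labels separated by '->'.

root -> D -> L8

A (P2): min(56, 91) = 56
B (P2): min(-13, 80, 41) = -13
C (P2): min(91, -17) = -17
D (P2): min(79, 86) = 79
root (P1): max(56, -13, -17, 79) = 79
At root, P1 picks D (highest: 79).
At D, P2 picks L8 (lowest: 79).
Terminal value 79.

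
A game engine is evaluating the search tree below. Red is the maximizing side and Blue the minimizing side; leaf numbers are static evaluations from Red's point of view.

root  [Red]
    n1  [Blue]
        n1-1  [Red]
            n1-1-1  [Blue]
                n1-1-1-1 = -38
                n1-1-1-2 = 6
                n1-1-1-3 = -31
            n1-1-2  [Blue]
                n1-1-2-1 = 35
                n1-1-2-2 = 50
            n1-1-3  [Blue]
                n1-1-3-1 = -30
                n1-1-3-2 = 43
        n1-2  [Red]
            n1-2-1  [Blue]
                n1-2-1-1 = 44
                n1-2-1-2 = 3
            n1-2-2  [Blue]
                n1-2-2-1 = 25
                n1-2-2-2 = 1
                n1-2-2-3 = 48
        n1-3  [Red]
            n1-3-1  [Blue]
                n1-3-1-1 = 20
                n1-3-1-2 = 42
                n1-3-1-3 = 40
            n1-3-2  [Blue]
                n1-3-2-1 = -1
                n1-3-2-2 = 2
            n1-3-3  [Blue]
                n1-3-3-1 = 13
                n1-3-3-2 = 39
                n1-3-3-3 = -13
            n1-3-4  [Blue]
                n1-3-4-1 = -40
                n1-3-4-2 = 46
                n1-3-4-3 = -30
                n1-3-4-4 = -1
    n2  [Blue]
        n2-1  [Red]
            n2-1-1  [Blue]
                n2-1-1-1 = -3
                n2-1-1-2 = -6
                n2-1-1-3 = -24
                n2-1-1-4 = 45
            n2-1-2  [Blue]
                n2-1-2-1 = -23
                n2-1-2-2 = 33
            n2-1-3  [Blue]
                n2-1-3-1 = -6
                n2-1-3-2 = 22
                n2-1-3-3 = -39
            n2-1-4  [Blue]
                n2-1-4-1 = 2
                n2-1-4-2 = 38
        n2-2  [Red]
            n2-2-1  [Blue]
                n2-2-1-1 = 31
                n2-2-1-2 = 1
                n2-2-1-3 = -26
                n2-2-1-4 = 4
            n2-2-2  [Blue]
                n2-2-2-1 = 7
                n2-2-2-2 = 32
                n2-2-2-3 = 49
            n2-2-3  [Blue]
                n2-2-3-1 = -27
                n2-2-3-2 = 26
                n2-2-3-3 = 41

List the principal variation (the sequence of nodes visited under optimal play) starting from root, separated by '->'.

n1-1-1 (Blue): min(-38, 6, -31) = -38
n1-1-2 (Blue): min(35, 50) = 35
n1-1-3 (Blue): min(-30, 43) = -30
n1-1 (Red): max(-38, 35, -30) = 35
n1-2-1 (Blue): min(44, 3) = 3
n1-2-2 (Blue): min(25, 1, 48) = 1
n1-2 (Red): max(3, 1) = 3
n1-3-1 (Blue): min(20, 42, 40) = 20
n1-3-2 (Blue): min(-1, 2) = -1
n1-3-3 (Blue): min(13, 39, -13) = -13
n1-3-4 (Blue): min(-40, 46, -30, -1) = -40
n1-3 (Red): max(20, -1, -13, -40) = 20
n1 (Blue): min(35, 3, 20) = 3
n2-1-1 (Blue): min(-3, -6, -24, 45) = -24
n2-1-2 (Blue): min(-23, 33) = -23
n2-1-3 (Blue): min(-6, 22, -39) = -39
n2-1-4 (Blue): min(2, 38) = 2
n2-1 (Red): max(-24, -23, -39, 2) = 2
n2-2-1 (Blue): min(31, 1, -26, 4) = -26
n2-2-2 (Blue): min(7, 32, 49) = 7
n2-2-3 (Blue): min(-27, 26, 41) = -27
n2-2 (Red): max(-26, 7, -27) = 7
n2 (Blue): min(2, 7) = 2
root (Red): max(3, 2) = 3
At root, Red picks n1 (highest: 3).
At n1, Blue picks n1-2 (lowest: 3).
At n1-2, Red picks n1-2-1 (highest: 3).
At n1-2-1, Blue picks n1-2-1-2 (lowest: 3).
Terminal value 3.

root -> n1 -> n1-2 -> n1-2-1 -> n1-2-1-2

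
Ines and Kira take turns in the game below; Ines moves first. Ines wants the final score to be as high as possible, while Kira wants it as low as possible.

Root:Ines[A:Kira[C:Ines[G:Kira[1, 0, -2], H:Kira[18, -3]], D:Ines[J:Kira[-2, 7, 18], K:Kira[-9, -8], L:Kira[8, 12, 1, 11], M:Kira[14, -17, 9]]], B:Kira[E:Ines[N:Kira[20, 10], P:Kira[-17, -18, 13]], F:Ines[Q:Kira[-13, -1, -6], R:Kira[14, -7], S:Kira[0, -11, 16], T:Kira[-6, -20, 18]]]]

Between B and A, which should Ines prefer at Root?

N (Kira): min(20, 10) = 10
P (Kira): min(-17, -18, 13) = -18
E (Ines): max(10, -18) = 10
Q (Kira): min(-13, -1, -6) = -13
R (Kira): min(14, -7) = -7
S (Kira): min(0, -11, 16) = -11
T (Kira): min(-6, -20, 18) = -20
F (Ines): max(-13, -7, -11, -20) = -7
B (Kira): min(10, -7) = -7
G (Kira): min(1, 0, -2) = -2
H (Kira): min(18, -3) = -3
C (Ines): max(-2, -3) = -2
J (Kira): min(-2, 7, 18) = -2
K (Kira): min(-9, -8) = -9
L (Kira): min(8, 12, 1, 11) = 1
M (Kira): min(14, -17, 9) = -17
D (Ines): max(-2, -9, 1, -17) = 1
A (Kira): min(-2, 1) = -2
Ines prefers the higher value; B=-7, A=-2. A is better since -2 > -7.

A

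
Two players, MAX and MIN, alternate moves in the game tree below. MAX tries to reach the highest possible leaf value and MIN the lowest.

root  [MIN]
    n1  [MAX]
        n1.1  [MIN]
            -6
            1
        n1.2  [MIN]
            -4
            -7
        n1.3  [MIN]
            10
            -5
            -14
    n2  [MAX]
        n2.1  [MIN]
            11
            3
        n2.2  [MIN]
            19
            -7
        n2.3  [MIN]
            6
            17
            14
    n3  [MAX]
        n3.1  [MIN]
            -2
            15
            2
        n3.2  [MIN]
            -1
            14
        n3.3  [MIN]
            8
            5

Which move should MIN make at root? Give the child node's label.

n1

n1.1 (MIN): min(-6, 1) = -6
n1.2 (MIN): min(-4, -7) = -7
n1.3 (MIN): min(10, -5, -14) = -14
n1 (MAX): max(-6, -7, -14) = -6
n2.1 (MIN): min(11, 3) = 3
n2.2 (MIN): min(19, -7) = -7
n2.3 (MIN): min(6, 17, 14) = 6
n2 (MAX): max(3, -7, 6) = 6
n3.1 (MIN): min(-2, 15, 2) = -2
n3.2 (MIN): min(-1, 14) = -1
n3.3 (MIN): min(8, 5) = 5
n3 (MAX): max(-2, -1, 5) = 5
root (MIN): min(-6, 6, 5) = -6
MIN at root wants the lowest of {n1=-6, n2=6, n3=5}, so chooses n1.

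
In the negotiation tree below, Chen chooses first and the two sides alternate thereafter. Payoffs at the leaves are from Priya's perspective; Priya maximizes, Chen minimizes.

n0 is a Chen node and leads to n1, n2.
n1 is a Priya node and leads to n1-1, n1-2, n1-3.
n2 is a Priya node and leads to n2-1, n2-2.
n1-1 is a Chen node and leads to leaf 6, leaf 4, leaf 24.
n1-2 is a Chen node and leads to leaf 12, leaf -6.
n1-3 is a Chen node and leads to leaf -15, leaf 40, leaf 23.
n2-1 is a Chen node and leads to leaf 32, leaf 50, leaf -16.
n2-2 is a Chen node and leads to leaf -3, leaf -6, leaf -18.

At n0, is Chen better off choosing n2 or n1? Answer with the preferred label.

n2-1 (Chen): min(32, 50, -16) = -16
n2-2 (Chen): min(-3, -6, -18) = -18
n2 (Priya): max(-16, -18) = -16
n1-1 (Chen): min(6, 4, 24) = 4
n1-2 (Chen): min(12, -6) = -6
n1-3 (Chen): min(-15, 40, 23) = -15
n1 (Priya): max(4, -6, -15) = 4
Chen prefers the lower value; n2=-16, n1=4. n2 is better since -16 < 4.

n2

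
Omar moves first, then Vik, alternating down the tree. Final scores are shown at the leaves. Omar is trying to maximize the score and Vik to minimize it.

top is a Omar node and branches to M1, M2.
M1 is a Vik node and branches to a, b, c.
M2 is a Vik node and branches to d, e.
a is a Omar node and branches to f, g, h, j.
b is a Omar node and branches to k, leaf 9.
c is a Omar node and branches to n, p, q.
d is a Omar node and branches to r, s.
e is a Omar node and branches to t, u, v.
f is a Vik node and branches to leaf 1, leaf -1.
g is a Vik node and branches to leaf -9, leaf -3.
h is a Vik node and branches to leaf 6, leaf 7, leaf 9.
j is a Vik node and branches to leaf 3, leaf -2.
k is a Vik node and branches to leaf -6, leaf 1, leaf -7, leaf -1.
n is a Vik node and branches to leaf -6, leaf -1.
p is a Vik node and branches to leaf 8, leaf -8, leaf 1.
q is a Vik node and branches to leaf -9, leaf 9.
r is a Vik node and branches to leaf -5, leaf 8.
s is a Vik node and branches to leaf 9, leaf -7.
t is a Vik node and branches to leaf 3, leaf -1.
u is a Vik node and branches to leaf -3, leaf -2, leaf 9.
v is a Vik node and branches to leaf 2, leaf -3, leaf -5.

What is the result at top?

f (Vik): min(1, -1) = -1
g (Vik): min(-9, -3) = -9
h (Vik): min(6, 7, 9) = 6
j (Vik): min(3, -2) = -2
a (Omar): max(-1, -9, 6, -2) = 6
k (Vik): min(-6, 1, -7, -1) = -7
b (Omar): max(-7, 9) = 9
n (Vik): min(-6, -1) = -6
p (Vik): min(8, -8, 1) = -8
q (Vik): min(-9, 9) = -9
c (Omar): max(-6, -8, -9) = -6
M1 (Vik): min(6, 9, -6) = -6
r (Vik): min(-5, 8) = -5
s (Vik): min(9, -7) = -7
d (Omar): max(-5, -7) = -5
t (Vik): min(3, -1) = -1
u (Vik): min(-3, -2, 9) = -3
v (Vik): min(2, -3, -5) = -5
e (Omar): max(-1, -3, -5) = -1
M2 (Vik): min(-5, -1) = -5
top (Omar): max(-6, -5) = -5

-5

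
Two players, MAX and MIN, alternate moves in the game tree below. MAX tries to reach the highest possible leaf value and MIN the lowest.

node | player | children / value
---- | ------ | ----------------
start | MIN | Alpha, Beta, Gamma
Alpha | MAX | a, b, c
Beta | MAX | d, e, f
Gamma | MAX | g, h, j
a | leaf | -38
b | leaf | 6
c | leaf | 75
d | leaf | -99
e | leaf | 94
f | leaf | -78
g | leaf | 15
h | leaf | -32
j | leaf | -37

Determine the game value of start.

15

Alpha (MAX): max(-38, 6, 75) = 75
Beta (MAX): max(-99, 94, -78) = 94
Gamma (MAX): max(15, -32, -37) = 15
start (MIN): min(75, 94, 15) = 15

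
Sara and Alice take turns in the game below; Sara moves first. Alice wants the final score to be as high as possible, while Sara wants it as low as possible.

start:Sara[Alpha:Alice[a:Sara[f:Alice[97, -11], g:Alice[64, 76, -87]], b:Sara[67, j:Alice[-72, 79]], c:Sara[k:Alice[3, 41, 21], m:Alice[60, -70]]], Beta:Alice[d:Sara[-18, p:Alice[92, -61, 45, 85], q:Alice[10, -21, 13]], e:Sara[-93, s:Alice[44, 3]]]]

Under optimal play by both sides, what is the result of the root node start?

-18

f (Alice): max(97, -11) = 97
g (Alice): max(64, 76, -87) = 76
a (Sara): min(97, 76) = 76
j (Alice): max(-72, 79) = 79
b (Sara): min(67, 79) = 67
k (Alice): max(3, 41, 21) = 41
m (Alice): max(60, -70) = 60
c (Sara): min(41, 60) = 41
Alpha (Alice): max(76, 67, 41) = 76
p (Alice): max(92, -61, 45, 85) = 92
q (Alice): max(10, -21, 13) = 13
d (Sara): min(-18, 92, 13) = -18
s (Alice): max(44, 3) = 44
e (Sara): min(-93, 44) = -93
Beta (Alice): max(-18, -93) = -18
start (Sara): min(76, -18) = -18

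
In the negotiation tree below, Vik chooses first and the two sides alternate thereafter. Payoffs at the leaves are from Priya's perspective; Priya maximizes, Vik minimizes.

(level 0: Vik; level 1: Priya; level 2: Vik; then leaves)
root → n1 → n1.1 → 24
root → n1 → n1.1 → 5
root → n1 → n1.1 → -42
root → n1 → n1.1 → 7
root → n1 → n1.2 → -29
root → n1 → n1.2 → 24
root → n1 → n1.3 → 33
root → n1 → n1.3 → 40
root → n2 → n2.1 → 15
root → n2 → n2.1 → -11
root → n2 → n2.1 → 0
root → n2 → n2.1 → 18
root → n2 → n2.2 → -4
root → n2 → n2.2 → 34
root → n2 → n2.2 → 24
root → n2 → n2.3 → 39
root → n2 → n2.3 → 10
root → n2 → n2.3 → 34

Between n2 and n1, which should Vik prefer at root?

n2.1 (Vik): min(15, -11, 0, 18) = -11
n2.2 (Vik): min(-4, 34, 24) = -4
n2.3 (Vik): min(39, 10, 34) = 10
n2 (Priya): max(-11, -4, 10) = 10
n1.1 (Vik): min(24, 5, -42, 7) = -42
n1.2 (Vik): min(-29, 24) = -29
n1.3 (Vik): min(33, 40) = 33
n1 (Priya): max(-42, -29, 33) = 33
Vik prefers the lower value; n2=10, n1=33. n2 is better since 10 < 33.

n2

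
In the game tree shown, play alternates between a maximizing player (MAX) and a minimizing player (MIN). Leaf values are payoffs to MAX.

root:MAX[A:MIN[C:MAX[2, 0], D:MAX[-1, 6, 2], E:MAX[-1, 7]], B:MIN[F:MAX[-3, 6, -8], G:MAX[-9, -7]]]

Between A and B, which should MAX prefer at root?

A

C (MAX): max(2, 0) = 2
D (MAX): max(-1, 6, 2) = 6
E (MAX): max(-1, 7) = 7
A (MIN): min(2, 6, 7) = 2
F (MAX): max(-3, 6, -8) = 6
G (MAX): max(-9, -7) = -7
B (MIN): min(6, -7) = -7
MAX prefers the higher value; A=2, B=-7. A is better since 2 > -7.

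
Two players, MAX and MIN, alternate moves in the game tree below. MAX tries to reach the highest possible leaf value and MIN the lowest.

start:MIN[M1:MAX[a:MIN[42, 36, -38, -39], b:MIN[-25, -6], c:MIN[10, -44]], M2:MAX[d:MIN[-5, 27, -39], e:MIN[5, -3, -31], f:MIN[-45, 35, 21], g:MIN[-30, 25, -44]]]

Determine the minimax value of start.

-31

a (MIN): min(42, 36, -38, -39) = -39
b (MIN): min(-25, -6) = -25
c (MIN): min(10, -44) = -44
M1 (MAX): max(-39, -25, -44) = -25
d (MIN): min(-5, 27, -39) = -39
e (MIN): min(5, -3, -31) = -31
f (MIN): min(-45, 35, 21) = -45
g (MIN): min(-30, 25, -44) = -44
M2 (MAX): max(-39, -31, -45, -44) = -31
start (MIN): min(-25, -31) = -31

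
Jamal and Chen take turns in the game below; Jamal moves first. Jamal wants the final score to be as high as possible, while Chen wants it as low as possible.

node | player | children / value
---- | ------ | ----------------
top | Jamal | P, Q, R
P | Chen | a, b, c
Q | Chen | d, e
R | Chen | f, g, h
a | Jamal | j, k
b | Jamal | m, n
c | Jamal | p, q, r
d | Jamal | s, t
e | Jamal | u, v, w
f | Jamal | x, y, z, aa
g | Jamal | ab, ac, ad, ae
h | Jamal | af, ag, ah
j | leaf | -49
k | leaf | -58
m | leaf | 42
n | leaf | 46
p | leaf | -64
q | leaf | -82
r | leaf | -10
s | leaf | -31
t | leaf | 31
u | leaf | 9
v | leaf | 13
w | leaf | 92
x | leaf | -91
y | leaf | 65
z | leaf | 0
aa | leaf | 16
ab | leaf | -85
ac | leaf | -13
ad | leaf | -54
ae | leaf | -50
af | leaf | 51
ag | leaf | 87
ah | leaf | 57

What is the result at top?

31

a (Jamal): max(-49, -58) = -49
b (Jamal): max(42, 46) = 46
c (Jamal): max(-64, -82, -10) = -10
P (Chen): min(-49, 46, -10) = -49
d (Jamal): max(-31, 31) = 31
e (Jamal): max(9, 13, 92) = 92
Q (Chen): min(31, 92) = 31
f (Jamal): max(-91, 65, 0, 16) = 65
g (Jamal): max(-85, -13, -54, -50) = -13
h (Jamal): max(51, 87, 57) = 87
R (Chen): min(65, -13, 87) = -13
top (Jamal): max(-49, 31, -13) = 31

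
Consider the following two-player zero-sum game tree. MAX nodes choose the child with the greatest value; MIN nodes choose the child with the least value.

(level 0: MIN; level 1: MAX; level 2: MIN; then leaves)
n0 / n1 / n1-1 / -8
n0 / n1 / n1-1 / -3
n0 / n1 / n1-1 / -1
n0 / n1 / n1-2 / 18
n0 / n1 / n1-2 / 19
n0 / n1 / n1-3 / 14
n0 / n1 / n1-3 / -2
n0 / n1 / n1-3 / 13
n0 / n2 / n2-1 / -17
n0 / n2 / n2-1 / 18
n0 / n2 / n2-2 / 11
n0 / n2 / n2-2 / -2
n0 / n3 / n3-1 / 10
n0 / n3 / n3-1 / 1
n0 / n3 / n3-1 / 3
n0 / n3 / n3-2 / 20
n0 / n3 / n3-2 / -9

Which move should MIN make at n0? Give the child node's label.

n1-1 (MIN): min(-8, -3, -1) = -8
n1-2 (MIN): min(18, 19) = 18
n1-3 (MIN): min(14, -2, 13) = -2
n1 (MAX): max(-8, 18, -2) = 18
n2-1 (MIN): min(-17, 18) = -17
n2-2 (MIN): min(11, -2) = -2
n2 (MAX): max(-17, -2) = -2
n3-1 (MIN): min(10, 1, 3) = 1
n3-2 (MIN): min(20, -9) = -9
n3 (MAX): max(1, -9) = 1
n0 (MIN): min(18, -2, 1) = -2
MIN at n0 wants the lowest of {n1=18, n2=-2, n3=1}, so chooses n2.

n2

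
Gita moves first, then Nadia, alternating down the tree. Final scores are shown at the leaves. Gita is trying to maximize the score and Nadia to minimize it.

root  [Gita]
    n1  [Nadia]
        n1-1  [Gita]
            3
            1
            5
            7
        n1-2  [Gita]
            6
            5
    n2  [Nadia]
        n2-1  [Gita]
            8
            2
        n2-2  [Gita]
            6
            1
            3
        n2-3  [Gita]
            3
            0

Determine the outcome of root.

6

n1-1 (Gita): max(3, 1, 5, 7) = 7
n1-2 (Gita): max(6, 5) = 6
n1 (Nadia): min(7, 6) = 6
n2-1 (Gita): max(8, 2) = 8
n2-2 (Gita): max(6, 1, 3) = 6
n2-3 (Gita): max(3, 0) = 3
n2 (Nadia): min(8, 6, 3) = 3
root (Gita): max(6, 3) = 6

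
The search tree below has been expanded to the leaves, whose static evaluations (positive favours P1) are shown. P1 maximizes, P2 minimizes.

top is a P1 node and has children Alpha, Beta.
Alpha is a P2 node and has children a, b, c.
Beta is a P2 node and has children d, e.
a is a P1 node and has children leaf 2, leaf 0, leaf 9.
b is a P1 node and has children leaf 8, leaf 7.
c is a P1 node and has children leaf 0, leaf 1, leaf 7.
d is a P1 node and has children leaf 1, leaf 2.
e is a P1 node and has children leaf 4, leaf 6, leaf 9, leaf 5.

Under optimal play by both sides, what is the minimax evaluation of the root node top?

7

a (P1): max(2, 0, 9) = 9
b (P1): max(8, 7) = 8
c (P1): max(0, 1, 7) = 7
Alpha (P2): min(9, 8, 7) = 7
d (P1): max(1, 2) = 2
e (P1): max(4, 6, 9, 5) = 9
Beta (P2): min(2, 9) = 2
top (P1): max(7, 2) = 7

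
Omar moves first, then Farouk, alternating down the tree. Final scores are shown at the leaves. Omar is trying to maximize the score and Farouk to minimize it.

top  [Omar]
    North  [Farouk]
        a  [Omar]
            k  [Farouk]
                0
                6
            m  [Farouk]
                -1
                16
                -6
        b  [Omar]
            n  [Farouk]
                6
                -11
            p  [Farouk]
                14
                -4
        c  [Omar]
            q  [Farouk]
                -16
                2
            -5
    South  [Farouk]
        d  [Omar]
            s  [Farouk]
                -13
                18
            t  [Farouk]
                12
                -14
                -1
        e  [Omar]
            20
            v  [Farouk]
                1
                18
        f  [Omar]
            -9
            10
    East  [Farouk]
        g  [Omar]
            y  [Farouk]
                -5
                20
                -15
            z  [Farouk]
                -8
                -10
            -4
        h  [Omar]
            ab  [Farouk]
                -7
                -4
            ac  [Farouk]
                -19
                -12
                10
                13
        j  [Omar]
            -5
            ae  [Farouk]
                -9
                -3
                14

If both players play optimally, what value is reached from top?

k (Farouk): min(0, 6) = 0
m (Farouk): min(-1, 16, -6) = -6
a (Omar): max(0, -6) = 0
n (Farouk): min(6, -11) = -11
p (Farouk): min(14, -4) = -4
b (Omar): max(-11, -4) = -4
q (Farouk): min(-16, 2) = -16
c (Omar): max(-16, -5) = -5
North (Farouk): min(0, -4, -5) = -5
s (Farouk): min(-13, 18) = -13
t (Farouk): min(12, -14, -1) = -14
d (Omar): max(-13, -14) = -13
v (Farouk): min(1, 18) = 1
e (Omar): max(20, 1) = 20
f (Omar): max(-9, 10) = 10
South (Farouk): min(-13, 20, 10) = -13
y (Farouk): min(-5, 20, -15) = -15
z (Farouk): min(-8, -10) = -10
g (Omar): max(-15, -10, -4) = -4
ab (Farouk): min(-7, -4) = -7
ac (Farouk): min(-19, -12, 10, 13) = -19
h (Omar): max(-7, -19) = -7
ae (Farouk): min(-9, -3, 14) = -9
j (Omar): max(-5, -9) = -5
East (Farouk): min(-4, -7, -5) = -7
top (Omar): max(-5, -13, -7) = -5

-5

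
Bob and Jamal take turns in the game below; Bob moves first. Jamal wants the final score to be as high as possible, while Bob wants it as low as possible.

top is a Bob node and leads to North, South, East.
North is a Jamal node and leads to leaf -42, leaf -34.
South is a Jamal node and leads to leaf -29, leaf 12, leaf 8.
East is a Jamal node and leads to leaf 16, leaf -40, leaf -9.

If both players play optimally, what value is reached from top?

North (Jamal): max(-42, -34) = -34
South (Jamal): max(-29, 12, 8) = 12
East (Jamal): max(16, -40, -9) = 16
top (Bob): min(-34, 12, 16) = -34

-34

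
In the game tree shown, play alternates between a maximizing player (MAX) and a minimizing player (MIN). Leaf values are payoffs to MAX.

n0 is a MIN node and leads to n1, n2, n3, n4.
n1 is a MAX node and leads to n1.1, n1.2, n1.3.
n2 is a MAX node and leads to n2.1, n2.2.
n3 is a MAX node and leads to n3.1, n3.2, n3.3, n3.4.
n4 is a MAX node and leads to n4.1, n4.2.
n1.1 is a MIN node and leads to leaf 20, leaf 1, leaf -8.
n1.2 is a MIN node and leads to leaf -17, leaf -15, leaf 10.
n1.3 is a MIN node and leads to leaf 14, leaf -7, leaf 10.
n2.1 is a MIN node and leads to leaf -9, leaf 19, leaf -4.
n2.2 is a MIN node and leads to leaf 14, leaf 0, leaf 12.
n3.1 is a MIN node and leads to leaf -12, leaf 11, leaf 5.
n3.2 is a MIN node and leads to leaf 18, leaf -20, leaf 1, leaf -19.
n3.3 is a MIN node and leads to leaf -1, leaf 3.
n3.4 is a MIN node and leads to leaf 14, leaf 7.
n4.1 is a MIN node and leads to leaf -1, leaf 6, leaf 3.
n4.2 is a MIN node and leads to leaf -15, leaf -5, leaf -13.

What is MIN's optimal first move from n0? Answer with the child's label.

n1

n1.1 (MIN): min(20, 1, -8) = -8
n1.2 (MIN): min(-17, -15, 10) = -17
n1.3 (MIN): min(14, -7, 10) = -7
n1 (MAX): max(-8, -17, -7) = -7
n2.1 (MIN): min(-9, 19, -4) = -9
n2.2 (MIN): min(14, 0, 12) = 0
n2 (MAX): max(-9, 0) = 0
n3.1 (MIN): min(-12, 11, 5) = -12
n3.2 (MIN): min(18, -20, 1, -19) = -20
n3.3 (MIN): min(-1, 3) = -1
n3.4 (MIN): min(14, 7) = 7
n3 (MAX): max(-12, -20, -1, 7) = 7
n4.1 (MIN): min(-1, 6, 3) = -1
n4.2 (MIN): min(-15, -5, -13) = -15
n4 (MAX): max(-1, -15) = -1
n0 (MIN): min(-7, 0, 7, -1) = -7
MIN at n0 wants the lowest of {n1=-7, n2=0, n3=7, n4=-1}, so chooses n1.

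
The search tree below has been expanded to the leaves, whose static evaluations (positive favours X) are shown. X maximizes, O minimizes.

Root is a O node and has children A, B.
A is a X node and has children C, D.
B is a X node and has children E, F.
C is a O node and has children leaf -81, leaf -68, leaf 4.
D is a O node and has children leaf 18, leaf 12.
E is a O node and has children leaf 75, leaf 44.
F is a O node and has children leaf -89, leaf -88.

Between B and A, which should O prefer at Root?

A

E (O): min(75, 44) = 44
F (O): min(-89, -88) = -89
B (X): max(44, -89) = 44
C (O): min(-81, -68, 4) = -81
D (O): min(18, 12) = 12
A (X): max(-81, 12) = 12
O prefers the lower value; B=44, A=12. A is better since 12 < 44.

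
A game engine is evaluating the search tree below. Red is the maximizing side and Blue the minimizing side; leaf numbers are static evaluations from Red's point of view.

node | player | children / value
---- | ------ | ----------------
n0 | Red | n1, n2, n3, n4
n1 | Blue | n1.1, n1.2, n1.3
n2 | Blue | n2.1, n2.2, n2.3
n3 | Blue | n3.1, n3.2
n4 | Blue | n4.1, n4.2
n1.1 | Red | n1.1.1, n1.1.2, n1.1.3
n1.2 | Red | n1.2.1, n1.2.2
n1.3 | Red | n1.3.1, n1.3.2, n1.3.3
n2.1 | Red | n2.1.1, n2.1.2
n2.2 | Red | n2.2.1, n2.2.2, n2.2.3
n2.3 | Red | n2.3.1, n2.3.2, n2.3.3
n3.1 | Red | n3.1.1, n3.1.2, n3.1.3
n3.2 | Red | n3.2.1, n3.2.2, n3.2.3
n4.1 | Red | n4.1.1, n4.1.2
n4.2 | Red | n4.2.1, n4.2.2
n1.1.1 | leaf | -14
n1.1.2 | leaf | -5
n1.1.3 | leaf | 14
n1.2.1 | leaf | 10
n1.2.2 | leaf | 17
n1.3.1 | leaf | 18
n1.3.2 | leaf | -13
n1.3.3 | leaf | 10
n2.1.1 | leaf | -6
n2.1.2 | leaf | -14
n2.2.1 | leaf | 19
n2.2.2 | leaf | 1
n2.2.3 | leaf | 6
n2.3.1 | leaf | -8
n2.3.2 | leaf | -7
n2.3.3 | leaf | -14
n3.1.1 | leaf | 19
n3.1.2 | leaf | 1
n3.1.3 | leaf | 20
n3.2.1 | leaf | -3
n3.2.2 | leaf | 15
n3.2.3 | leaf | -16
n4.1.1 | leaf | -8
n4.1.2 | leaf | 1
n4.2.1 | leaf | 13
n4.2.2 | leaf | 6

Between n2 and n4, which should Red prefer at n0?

n4

n2.1 (Red): max(-6, -14) = -6
n2.2 (Red): max(19, 1, 6) = 19
n2.3 (Red): max(-8, -7, -14) = -7
n2 (Blue): min(-6, 19, -7) = -7
n4.1 (Red): max(-8, 1) = 1
n4.2 (Red): max(13, 6) = 13
n4 (Blue): min(1, 13) = 1
Red prefers the higher value; n2=-7, n4=1. n4 is better since 1 > -7.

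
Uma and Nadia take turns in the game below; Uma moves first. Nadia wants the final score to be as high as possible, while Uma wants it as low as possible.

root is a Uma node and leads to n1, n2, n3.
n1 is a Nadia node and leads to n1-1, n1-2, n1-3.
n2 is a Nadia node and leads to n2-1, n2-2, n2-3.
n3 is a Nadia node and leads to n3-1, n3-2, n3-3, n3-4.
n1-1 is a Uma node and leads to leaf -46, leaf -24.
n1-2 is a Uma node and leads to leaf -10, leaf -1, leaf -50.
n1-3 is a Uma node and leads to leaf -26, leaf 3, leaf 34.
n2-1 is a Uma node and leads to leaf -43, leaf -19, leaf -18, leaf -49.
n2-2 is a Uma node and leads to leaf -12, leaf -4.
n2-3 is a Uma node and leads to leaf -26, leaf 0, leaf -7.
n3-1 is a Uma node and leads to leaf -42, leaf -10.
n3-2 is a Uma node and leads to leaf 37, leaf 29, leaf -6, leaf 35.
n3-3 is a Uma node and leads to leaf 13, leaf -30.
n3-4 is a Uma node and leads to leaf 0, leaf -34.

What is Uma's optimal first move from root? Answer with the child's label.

n1

n1-1 (Uma): min(-46, -24) = -46
n1-2 (Uma): min(-10, -1, -50) = -50
n1-3 (Uma): min(-26, 3, 34) = -26
n1 (Nadia): max(-46, -50, -26) = -26
n2-1 (Uma): min(-43, -19, -18, -49) = -49
n2-2 (Uma): min(-12, -4) = -12
n2-3 (Uma): min(-26, 0, -7) = -26
n2 (Nadia): max(-49, -12, -26) = -12
n3-1 (Uma): min(-42, -10) = -42
n3-2 (Uma): min(37, 29, -6, 35) = -6
n3-3 (Uma): min(13, -30) = -30
n3-4 (Uma): min(0, -34) = -34
n3 (Nadia): max(-42, -6, -30, -34) = -6
root (Uma): min(-26, -12, -6) = -26
Uma at root wants the lowest of {n1=-26, n2=-12, n3=-6}, so chooses n1.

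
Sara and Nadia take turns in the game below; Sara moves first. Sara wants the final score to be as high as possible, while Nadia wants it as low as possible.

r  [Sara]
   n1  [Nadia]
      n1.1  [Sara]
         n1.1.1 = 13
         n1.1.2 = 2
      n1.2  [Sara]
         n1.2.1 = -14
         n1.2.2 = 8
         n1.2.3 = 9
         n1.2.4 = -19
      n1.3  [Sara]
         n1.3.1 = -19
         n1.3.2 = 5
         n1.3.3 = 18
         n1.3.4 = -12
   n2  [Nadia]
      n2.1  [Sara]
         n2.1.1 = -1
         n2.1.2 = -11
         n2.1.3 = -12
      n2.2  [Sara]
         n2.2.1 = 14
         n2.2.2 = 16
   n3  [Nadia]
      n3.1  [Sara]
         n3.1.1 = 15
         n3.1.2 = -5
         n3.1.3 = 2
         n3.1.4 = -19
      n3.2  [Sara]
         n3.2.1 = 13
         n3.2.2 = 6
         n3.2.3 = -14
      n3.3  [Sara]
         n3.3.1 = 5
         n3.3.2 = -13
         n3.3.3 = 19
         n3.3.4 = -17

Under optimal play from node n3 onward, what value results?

13

n3.1 (Sara): max(15, -5, 2, -19) = 15
n3.2 (Sara): max(13, 6, -14) = 13
n3.3 (Sara): max(5, -13, 19, -17) = 19
n3 (Nadia): min(15, 13, 19) = 13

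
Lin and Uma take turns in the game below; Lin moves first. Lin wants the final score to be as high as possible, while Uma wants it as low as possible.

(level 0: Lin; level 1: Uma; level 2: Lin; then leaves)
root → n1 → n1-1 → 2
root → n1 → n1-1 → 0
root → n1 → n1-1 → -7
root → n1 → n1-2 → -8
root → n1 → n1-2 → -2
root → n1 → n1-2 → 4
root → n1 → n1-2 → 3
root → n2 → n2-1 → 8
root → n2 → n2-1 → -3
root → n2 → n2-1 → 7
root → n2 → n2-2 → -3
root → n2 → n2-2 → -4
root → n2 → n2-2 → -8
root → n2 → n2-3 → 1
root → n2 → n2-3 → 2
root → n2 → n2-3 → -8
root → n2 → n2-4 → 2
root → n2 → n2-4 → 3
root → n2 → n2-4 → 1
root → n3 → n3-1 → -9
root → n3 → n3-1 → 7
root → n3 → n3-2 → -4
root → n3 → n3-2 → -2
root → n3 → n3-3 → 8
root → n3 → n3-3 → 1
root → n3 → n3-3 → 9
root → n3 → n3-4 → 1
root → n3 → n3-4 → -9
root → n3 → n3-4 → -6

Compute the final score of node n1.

2

n1-1 (Lin): max(2, 0, -7) = 2
n1-2 (Lin): max(-8, -2, 4, 3) = 4
n1 (Uma): min(2, 4) = 2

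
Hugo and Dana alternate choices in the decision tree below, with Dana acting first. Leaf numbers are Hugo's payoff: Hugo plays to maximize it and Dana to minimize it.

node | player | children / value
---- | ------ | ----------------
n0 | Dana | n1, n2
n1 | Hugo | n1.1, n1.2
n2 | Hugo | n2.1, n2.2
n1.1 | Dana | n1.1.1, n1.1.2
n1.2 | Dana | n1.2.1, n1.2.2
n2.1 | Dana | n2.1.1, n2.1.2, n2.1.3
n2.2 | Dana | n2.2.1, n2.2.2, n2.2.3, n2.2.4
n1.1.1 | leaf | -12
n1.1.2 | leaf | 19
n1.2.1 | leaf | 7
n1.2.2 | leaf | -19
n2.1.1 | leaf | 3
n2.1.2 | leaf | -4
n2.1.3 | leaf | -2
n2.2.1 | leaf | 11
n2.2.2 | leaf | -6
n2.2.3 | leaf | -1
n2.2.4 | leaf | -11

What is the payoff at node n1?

n1.1 (Dana): min(-12, 19) = -12
n1.2 (Dana): min(7, -19) = -19
n1 (Hugo): max(-12, -19) = -12

-12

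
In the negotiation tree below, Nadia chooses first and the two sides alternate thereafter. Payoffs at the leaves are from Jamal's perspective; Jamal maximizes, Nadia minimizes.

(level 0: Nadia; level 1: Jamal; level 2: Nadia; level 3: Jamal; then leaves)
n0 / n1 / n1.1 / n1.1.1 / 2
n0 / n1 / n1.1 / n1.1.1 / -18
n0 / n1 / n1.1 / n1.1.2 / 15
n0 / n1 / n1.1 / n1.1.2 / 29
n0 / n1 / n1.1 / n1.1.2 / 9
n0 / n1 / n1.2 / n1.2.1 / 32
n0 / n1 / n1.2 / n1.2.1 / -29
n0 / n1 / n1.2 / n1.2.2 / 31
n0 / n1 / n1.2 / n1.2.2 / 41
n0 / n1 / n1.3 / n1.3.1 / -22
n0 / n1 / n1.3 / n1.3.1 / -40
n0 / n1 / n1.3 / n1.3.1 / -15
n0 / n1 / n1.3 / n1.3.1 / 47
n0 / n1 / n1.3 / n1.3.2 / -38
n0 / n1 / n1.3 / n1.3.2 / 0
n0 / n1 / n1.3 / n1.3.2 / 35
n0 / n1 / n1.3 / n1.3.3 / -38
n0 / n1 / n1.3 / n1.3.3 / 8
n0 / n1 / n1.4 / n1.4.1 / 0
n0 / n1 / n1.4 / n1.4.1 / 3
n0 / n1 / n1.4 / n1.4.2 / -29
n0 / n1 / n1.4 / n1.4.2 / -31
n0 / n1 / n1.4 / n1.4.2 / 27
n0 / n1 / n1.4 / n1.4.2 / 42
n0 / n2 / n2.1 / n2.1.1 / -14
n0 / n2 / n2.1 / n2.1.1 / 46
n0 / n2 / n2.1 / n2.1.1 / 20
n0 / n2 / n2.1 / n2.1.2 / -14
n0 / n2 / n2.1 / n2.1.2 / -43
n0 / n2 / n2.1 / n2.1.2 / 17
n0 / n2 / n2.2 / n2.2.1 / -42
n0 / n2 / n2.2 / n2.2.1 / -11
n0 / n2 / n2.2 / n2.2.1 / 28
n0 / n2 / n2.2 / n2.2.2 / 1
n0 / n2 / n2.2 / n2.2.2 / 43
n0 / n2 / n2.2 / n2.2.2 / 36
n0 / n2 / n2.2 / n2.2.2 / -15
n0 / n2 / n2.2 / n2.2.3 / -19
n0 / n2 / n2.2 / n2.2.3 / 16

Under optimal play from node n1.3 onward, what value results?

8

n1.3.1 (Jamal): max(-22, -40, -15, 47) = 47
n1.3.2 (Jamal): max(-38, 0, 35) = 35
n1.3.3 (Jamal): max(-38, 8) = 8
n1.3 (Nadia): min(47, 35, 8) = 8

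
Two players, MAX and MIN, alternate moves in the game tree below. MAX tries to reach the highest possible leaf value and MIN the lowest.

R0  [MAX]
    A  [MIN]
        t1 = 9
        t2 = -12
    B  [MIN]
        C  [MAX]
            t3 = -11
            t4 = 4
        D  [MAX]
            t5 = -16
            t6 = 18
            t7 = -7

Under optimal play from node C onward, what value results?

C (MAX): max(-11, 4) = 4

4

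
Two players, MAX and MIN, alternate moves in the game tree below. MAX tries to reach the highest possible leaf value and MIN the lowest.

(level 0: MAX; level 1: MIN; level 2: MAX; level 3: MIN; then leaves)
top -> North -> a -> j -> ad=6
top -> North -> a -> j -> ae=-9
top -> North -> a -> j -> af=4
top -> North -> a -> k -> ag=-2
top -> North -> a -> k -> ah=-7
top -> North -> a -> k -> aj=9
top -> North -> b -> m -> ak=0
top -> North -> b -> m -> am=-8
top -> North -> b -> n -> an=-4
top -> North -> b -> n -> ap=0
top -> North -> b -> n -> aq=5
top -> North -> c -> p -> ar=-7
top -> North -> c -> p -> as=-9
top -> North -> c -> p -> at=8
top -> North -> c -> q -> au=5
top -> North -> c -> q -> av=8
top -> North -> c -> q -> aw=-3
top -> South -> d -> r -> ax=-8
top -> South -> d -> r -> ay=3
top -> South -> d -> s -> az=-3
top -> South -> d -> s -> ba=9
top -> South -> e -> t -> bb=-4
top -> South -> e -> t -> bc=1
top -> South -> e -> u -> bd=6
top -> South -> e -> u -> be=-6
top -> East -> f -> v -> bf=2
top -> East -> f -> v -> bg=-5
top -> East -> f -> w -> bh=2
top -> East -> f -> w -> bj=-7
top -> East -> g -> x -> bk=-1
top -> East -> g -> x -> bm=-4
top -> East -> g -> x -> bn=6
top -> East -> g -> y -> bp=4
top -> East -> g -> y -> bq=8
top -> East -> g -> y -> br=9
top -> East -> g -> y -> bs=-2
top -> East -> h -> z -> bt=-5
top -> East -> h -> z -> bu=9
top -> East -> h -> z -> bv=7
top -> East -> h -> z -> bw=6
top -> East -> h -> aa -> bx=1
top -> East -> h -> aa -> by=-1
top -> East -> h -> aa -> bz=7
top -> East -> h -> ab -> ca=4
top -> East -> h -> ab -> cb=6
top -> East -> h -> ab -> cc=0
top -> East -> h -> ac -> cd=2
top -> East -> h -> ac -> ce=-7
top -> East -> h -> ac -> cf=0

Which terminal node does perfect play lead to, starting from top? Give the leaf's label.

j (MIN): min(6, -9, 4) = -9
k (MIN): min(-2, -7, 9) = -7
a (MAX): max(-9, -7) = -7
m (MIN): min(0, -8) = -8
n (MIN): min(-4, 0, 5) = -4
b (MAX): max(-8, -4) = -4
p (MIN): min(-7, -9, 8) = -9
q (MIN): min(5, 8, -3) = -3
c (MAX): max(-9, -3) = -3
North (MIN): min(-7, -4, -3) = -7
r (MIN): min(-8, 3) = -8
s (MIN): min(-3, 9) = -3
d (MAX): max(-8, -3) = -3
t (MIN): min(-4, 1) = -4
u (MIN): min(6, -6) = -6
e (MAX): max(-4, -6) = -4
South (MIN): min(-3, -4) = -4
v (MIN): min(2, -5) = -5
w (MIN): min(2, -7) = -7
f (MAX): max(-5, -7) = -5
x (MIN): min(-1, -4, 6) = -4
y (MIN): min(4, 8, 9, -2) = -2
g (MAX): max(-4, -2) = -2
z (MIN): min(-5, 9, 7, 6) = -5
aa (MIN): min(1, -1, 7) = -1
ab (MIN): min(4, 6, 0) = 0
ac (MIN): min(2, -7, 0) = -7
h (MAX): max(-5, -1, 0, -7) = 0
East (MIN): min(-5, -2, 0) = -5
top (MAX): max(-7, -4, -5) = -4
At top, MAX picks South (highest: -4).
At South, MIN picks e (lowest: -4).
At e, MAX picks t (highest: -4).
At t, MIN picks bb (lowest: -4).
Terminal value -4.

bb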